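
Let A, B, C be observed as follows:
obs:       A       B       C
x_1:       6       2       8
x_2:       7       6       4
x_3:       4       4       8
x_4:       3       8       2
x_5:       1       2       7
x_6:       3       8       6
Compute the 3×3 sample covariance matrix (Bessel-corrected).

Step 1 — column means:
  mean(A) = (6 + 7 + 4 + 3 + 1 + 3) / 6 = 24/6 = 4
  mean(B) = (2 + 6 + 4 + 8 + 2 + 8) / 6 = 30/6 = 5
  mean(C) = (8 + 4 + 8 + 2 + 7 + 6) / 6 = 35/6 = 5.8333

Step 2 — sample covariance S[i,j] = (1/(n-1)) · Σ_k (x_{k,i} - mean_i) · (x_{k,j} - mean_j), with n-1 = 5.
  S[A,A] = ((2)·(2) + (3)·(3) + (0)·(0) + (-1)·(-1) + (-3)·(-3) + (-1)·(-1)) / 5 = 24/5 = 4.8
  S[A,B] = ((2)·(-3) + (3)·(1) + (0)·(-1) + (-1)·(3) + (-3)·(-3) + (-1)·(3)) / 5 = 0/5 = 0
  S[A,C] = ((2)·(2.1667) + (3)·(-1.8333) + (0)·(2.1667) + (-1)·(-3.8333) + (-3)·(1.1667) + (-1)·(0.1667)) / 5 = -1/5 = -0.2
  S[B,B] = ((-3)·(-3) + (1)·(1) + (-1)·(-1) + (3)·(3) + (-3)·(-3) + (3)·(3)) / 5 = 38/5 = 7.6
  S[B,C] = ((-3)·(2.1667) + (1)·(-1.8333) + (-1)·(2.1667) + (3)·(-3.8333) + (-3)·(1.1667) + (3)·(0.1667)) / 5 = -25/5 = -5
  S[C,C] = ((2.1667)·(2.1667) + (-1.8333)·(-1.8333) + (2.1667)·(2.1667) + (-3.8333)·(-3.8333) + (1.1667)·(1.1667) + (0.1667)·(0.1667)) / 5 = 28.8333/5 = 5.7667

S is symmetric (S[j,i] = S[i,j]). Assembling:

S = [[4.8, 0, -0.2],
 [0, 7.6, -5],
 [-0.2, -5, 5.7667]]


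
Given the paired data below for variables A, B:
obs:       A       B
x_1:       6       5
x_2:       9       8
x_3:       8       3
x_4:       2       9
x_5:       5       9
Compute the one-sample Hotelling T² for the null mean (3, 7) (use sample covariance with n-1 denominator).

Step 1 — sample mean vector:
  mean(A) = (6 + 9 + 8 + 2 + 5) / 5 = 30/5 = 6
  mean(B) = (5 + 8 + 3 + 9 + 9) / 5 = 34/5 = 6.8
  x̄ = (6, 6.8),  deviation x̄ - mu_0 = (6, 6.8) - (3, 7) = (3, -0.2).

Step 2 — sample covariance matrix, S[i,j] = (1/(n-1)) · Σ_k (x_{k,i} - mean_i) · (x_{k,j} - mean_j), divisor n-1 = 4:
  S[A,A] = ((0)·(0) + (3)·(3) + (2)·(2) + (-4)·(-4) + (-1)·(-1)) / 4 = 30/4 = 7.5
  S[A,B] = ((0)·(-1.8) + (3)·(1.2) + (2)·(-3.8) + (-4)·(2.2) + (-1)·(2.2)) / 4 = -15/4 = -3.75
  S[B,B] = ((-1.8)·(-1.8) + (1.2)·(1.2) + (-3.8)·(-3.8) + (2.2)·(2.2) + (2.2)·(2.2)) / 4 = 28.8/4 = 7.2
  S = [[7.5, -3.75],
 [-3.75, 7.2]].

Step 3 — invert S. det(S) = 7.5·7.2 - (-3.75)² = 39.9375.
  S^{-1} = (1/det) · [[d, -b], [-b, a]] = [[0.1803, 0.0939],
 [0.0939, 0.1878]].

Step 4 — quadratic form (x̄ - mu_0)^T · S^{-1} · (x̄ - mu_0):
  S^{-1} · (x̄ - mu_0) = (0.5221, 0.2441),
  (x̄ - mu_0)^T · [...] = (3)·(0.5221) + (-0.2)·(0.2441) = 1.5174.

Step 5 — scale by n: T² = 5 · 1.5174 = 7.5869.

T² ≈ 7.5869


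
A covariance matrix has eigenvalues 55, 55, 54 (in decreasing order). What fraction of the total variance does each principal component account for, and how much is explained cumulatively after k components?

Step 1 — total variance = trace(Sigma) = Σ λ_i = 55 + 55 + 54 = 164.

Step 2 — fraction explained by component i = λ_i / Σ λ:
  PC1: 55/164 = 0.3354
  PC2: 55/164 = 0.3354
  PC3: 54/164 = 0.3293

Step 3 — cumulative fraction after k components = (λ_1 + ... + λ_k) / Σ λ:
  k = 1: 55/164 = 0.3354
  k = 2: (55 + 55)/164 = 110/164 = 0.6707
  k = 3: (55 + 55 + 54)/164 = 164/164 = 1

Summary (fraction, with percent):

explained: PC1 0.3354 (33.54%), PC2 0.3354 (33.54%), PC3 0.3293 (32.93%);  cumulative: 0.3354, 0.6707, 1


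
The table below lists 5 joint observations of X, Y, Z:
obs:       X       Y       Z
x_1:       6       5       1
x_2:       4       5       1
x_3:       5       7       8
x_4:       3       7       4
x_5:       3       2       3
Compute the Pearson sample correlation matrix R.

Step 1 — column means:
  mean(X) = (6 + 4 + 5 + 3 + 3) / 5 = 21/5 = 4.2
  mean(Y) = (5 + 5 + 7 + 7 + 2) / 5 = 26/5 = 5.2
  mean(Z) = (1 + 1 + 8 + 4 + 3) / 5 = 17/5 = 3.4

Step 2 — sample variances and covariances s[i,j] = (1/(n-1)) · Σ_k (x_{k,i} - mean_i) · (x_{k,j} - mean_j), with n-1 = 4:
  s[X,X] = ((1.8)·(1.8) + (-0.2)·(-0.2) + (0.8)·(0.8) + (-1.2)·(-1.2) + (-1.2)·(-1.2)) / 4 = 6.8/4 = 1.7
  s[X,Y] = ((1.8)·(-0.2) + (-0.2)·(-0.2) + (0.8)·(1.8) + (-1.2)·(1.8) + (-1.2)·(-3.2)) / 4 = 2.8/4 = 0.7
  s[X,Z] = ((1.8)·(-2.4) + (-0.2)·(-2.4) + (0.8)·(4.6) + (-1.2)·(0.6) + (-1.2)·(-0.4)) / 4 = -0.4/4 = -0.1
  s[Y,Y] = ((-0.2)·(-0.2) + (-0.2)·(-0.2) + (1.8)·(1.8) + (1.8)·(1.8) + (-3.2)·(-3.2)) / 4 = 16.8/4 = 4.2
  s[Y,Z] = ((-0.2)·(-2.4) + (-0.2)·(-2.4) + (1.8)·(4.6) + (1.8)·(0.6) + (-3.2)·(-0.4)) / 4 = 11.6/4 = 2.9
  s[Z,Z] = ((-2.4)·(-2.4) + (-2.4)·(-2.4) + (4.6)·(4.6) + (0.6)·(0.6) + (-0.4)·(-0.4)) / 4 = 33.2/4 = 8.3
  Sample standard deviations s_i = √(s[i,i]):
  s(X) = √(1.7) = 1.3038
  s(Y) = √(4.2) = 2.0494
  s(Z) = √(8.3) = 2.881

Step 3 — r_{ij} = s_{ij} / (s_i · s_j):
  r[X,X] = 1 (diagonal).
  r[X,Y] = 0.7 / (1.3038 · 2.0494) = 0.7 / 2.6721 = 0.262
  r[X,Z] = -0.1 / (1.3038 · 2.881) = -0.1 / 3.7563 = -0.0266
  r[Y,Y] = 1 (diagonal).
  r[Y,Z] = 2.9 / (2.0494 · 2.881) = 2.9 / 5.9042 = 0.4912
  r[Z,Z] = 1 (diagonal).

R is symmetric with unit diagonal. Assembling:

R = [[1, 0.262, -0.0266],
 [0.262, 1, 0.4912],
 [-0.0266, 0.4912, 1]]


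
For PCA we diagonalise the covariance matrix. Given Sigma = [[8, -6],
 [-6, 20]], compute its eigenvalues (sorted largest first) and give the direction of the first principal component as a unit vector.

Step 1 — characteristic polynomial of 2×2 Sigma:
  det(Sigma - λI) = λ² - trace · λ + det = 0.
  trace = 8 + 20 = 28, det = 8·20 - (-6)² = 124.
Step 2 — discriminant:
  Δ = trace² - 4·det = 784 - 496 = 288.
Step 3 — eigenvalues:
  λ = (trace ± √Δ)/2 = (28 ± 16.9706)/2,
  λ_1 = 22.4853,  λ_2 = 5.5147.

Step 4 — unit eigenvector for λ_1: solve (Sigma - λ_1 I)v = 0. First row:
  (8 - 22.4853)·v_x + (-6)·v_y = 0, i.e. (-14.4853)·v_x + (-6)·v_y = 0,
  so v ∝ (b, λ_1 - a) = (-6, 14.4853); multiply by -1 so the first entry is positive: u = (6, -14.4853).
  ||u|| = √((6)² + (-14.4853)²) = √(245.8234) ≈ 15.6788,
  v_1 = u/||u|| ≈ (0.3827, -0.9239) (||v_1|| = 1).

λ_1 = 22.4853,  λ_2 = 5.5147;  v_1 ≈ (0.3827, -0.9239)


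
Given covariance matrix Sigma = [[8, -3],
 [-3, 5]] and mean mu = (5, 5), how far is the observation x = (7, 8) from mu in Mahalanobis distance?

Step 1 — centre the observation: (x - mu) = (2, 3).

Step 2 — invert Sigma. det(Sigma) = 8·5 - (-3)² = 31.
  Sigma^{-1} = (1/det) · [[d, -b], [-b, a]] = [[0.1613, 0.0968],
 [0.0968, 0.2581]].

Step 3 — form the quadratic (x - mu)^T · Sigma^{-1} · (x - mu):
  Sigma^{-1} · (x - mu) = (0.6129, 0.9677).
  (x - mu)^T · [Sigma^{-1} · (x - mu)] = (2)·(0.6129) + (3)·(0.9677) = 4.129.

Step 4 — take square root: d = √(4.129) ≈ 2.032.

d(x, mu) = √(4.129) ≈ 2.032


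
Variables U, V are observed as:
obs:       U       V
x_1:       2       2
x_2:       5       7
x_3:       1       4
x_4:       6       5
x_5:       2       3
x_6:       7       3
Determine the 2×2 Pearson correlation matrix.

Step 1 — column means:
  mean(U) = (2 + 5 + 1 + 6 + 2 + 7) / 6 = 23/6 = 3.8333
  mean(V) = (2 + 7 + 4 + 5 + 3 + 3) / 6 = 24/6 = 4

Step 2 — sample variances and covariances s[i,j] = (1/(n-1)) · Σ_k (x_{k,i} - mean_i) · (x_{k,j} - mean_j), with n-1 = 5:
  s[U,U] = ((-1.8333)·(-1.8333) + (1.1667)·(1.1667) + (-2.8333)·(-2.8333) + (2.1667)·(2.1667) + (-1.8333)·(-1.8333) + (3.1667)·(3.1667)) / 5 = 30.8333/5 = 6.1667
  s[U,V] = ((-1.8333)·(-2) + (1.1667)·(3) + (-2.8333)·(0) + (2.1667)·(1) + (-1.8333)·(-1) + (3.1667)·(-1)) / 5 = 8/5 = 1.6
  s[V,V] = ((-2)·(-2) + (3)·(3) + (0)·(0) + (1)·(1) + (-1)·(-1) + (-1)·(-1)) / 5 = 16/5 = 3.2
  Sample standard deviations s_i = √(s[i,i]):
  s(U) = √(6.1667) = 2.4833
  s(V) = √(3.2) = 1.7889

Step 3 — r_{ij} = s_{ij} / (s_i · s_j):
  r[U,U] = 1 (diagonal).
  r[U,V] = 1.6 / (2.4833 · 1.7889) = 1.6 / 4.4422 = 0.3602
  r[V,V] = 1 (diagonal).

R is symmetric with unit diagonal. Assembling:

R = [[1, 0.3602],
 [0.3602, 1]]


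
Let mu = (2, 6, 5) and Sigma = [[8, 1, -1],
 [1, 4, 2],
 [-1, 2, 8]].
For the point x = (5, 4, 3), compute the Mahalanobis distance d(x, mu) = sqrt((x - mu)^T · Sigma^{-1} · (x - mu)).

Step 1 — centre the observation: (x - mu) = (3, -2, -2).

Step 2 — invert Sigma (cofactor / det for 3×3, or solve directly):
  Sigma^{-1} = [[0.1346, -0.0481, 0.0288],
 [-0.0481, 0.3029, -0.0817],
 [0.0288, -0.0817, 0.149]].

Step 3 — form the quadratic (x - mu)^T · Sigma^{-1} · (x - mu):
  Sigma^{-1} · (x - mu) = (0.4423, -0.5865, -0.0481).
  (x - mu)^T · [Sigma^{-1} · (x - mu)] = (3)·(0.4423) + (-2)·(-0.5865) + (-2)·(-0.0481) = 2.5962.

Step 4 — take square root: d = √(2.5962) ≈ 1.6113.

d(x, mu) = √(2.5962) ≈ 1.6113


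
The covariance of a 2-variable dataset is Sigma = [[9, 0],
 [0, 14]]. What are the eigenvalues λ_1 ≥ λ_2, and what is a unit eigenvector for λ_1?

Step 1 — characteristic polynomial of 2×2 Sigma:
  det(Sigma - λI) = λ² - trace · λ + det = 0.
  trace = 9 + 14 = 23, det = 9·14 - (0)² = 126.
Step 2 — discriminant:
  Δ = trace² - 4·det = 529 - 504 = 25.
Step 3 — eigenvalues:
  λ = (trace ± √Δ)/2 = (23 ± 5)/2,
  λ_1 = 14,  λ_2 = 9.

Step 4 — unit eigenvector for λ_1: Sigma is diagonal, so its eigenvectors are the coordinate axes. λ_1 = 14 is the diagonal entry on the second coordinate axis, hence
  v_1 = (0, 1) (||v_1|| = 1).

λ_1 = 14,  λ_2 = 9;  v_1 ≈ (0, 1)


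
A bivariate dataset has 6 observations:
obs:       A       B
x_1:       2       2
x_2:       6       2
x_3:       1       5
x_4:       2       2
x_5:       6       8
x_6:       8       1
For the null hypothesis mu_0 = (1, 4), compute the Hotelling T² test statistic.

Step 1 — sample mean vector:
  mean(A) = (2 + 6 + 1 + 2 + 6 + 8) / 6 = 25/6 = 4.1667
  mean(B) = (2 + 2 + 5 + 2 + 8 + 1) / 6 = 20/6 = 3.3333
  x̄ = (4.1667, 3.3333),  deviation x̄ - mu_0 = (4.1667, 3.3333) - (1, 4) = (3.1667, -0.6667).

Step 2 — sample covariance matrix, S[i,j] = (1/(n-1)) · Σ_k (x_{k,i} - mean_i) · (x_{k,j} - mean_j), divisor n-1 = 5:
  S[A,A] = ((-2.1667)·(-2.1667) + (1.8333)·(1.8333) + (-3.1667)·(-3.1667) + (-2.1667)·(-2.1667) + (1.8333)·(1.8333) + (3.8333)·(3.8333)) / 5 = 40.8333/5 = 8.1667
  S[A,B] = ((-2.1667)·(-1.3333) + (1.8333)·(-1.3333) + (-3.1667)·(1.6667) + (-2.1667)·(-1.3333) + (1.8333)·(4.6667) + (3.8333)·(-2.3333)) / 5 = -2.3333/5 = -0.4667
  S[B,B] = ((-1.3333)·(-1.3333) + (-1.3333)·(-1.3333) + (1.6667)·(1.6667) + (-1.3333)·(-1.3333) + (4.6667)·(4.6667) + (-2.3333)·(-2.3333)) / 5 = 35.3333/5 = 7.0667
  S = [[8.1667, -0.4667],
 [-0.4667, 7.0667]].

Step 3 — invert S. det(S) = 8.1667·7.0667 - (-0.4667)² = 57.4933.
  S^{-1} = (1/det) · [[d, -b], [-b, a]] = [[0.1229, 0.0081],
 [0.0081, 0.142]].

Step 4 — quadratic form (x̄ - mu_0)^T · S^{-1} · (x̄ - mu_0):
  S^{-1} · (x̄ - mu_0) = (0.3838, -0.069),
  (x̄ - mu_0)^T · [...] = (3.1667)·(0.3838) + (-0.6667)·(-0.069) = 1.2614.

Step 5 — scale by n: T² = 6 · 1.2614 = 7.5684.

T² ≈ 7.5684


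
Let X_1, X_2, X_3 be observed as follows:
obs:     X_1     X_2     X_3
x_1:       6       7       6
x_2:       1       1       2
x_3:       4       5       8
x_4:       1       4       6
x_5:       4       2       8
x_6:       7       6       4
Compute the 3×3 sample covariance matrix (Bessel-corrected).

Step 1 — column means:
  mean(X_1) = (6 + 1 + 4 + 1 + 4 + 7) / 6 = 23/6 = 3.8333
  mean(X_2) = (7 + 1 + 5 + 4 + 2 + 6) / 6 = 25/6 = 4.1667
  mean(X_3) = (6 + 2 + 8 + 6 + 8 + 4) / 6 = 34/6 = 5.6667

Step 2 — sample covariance S[i,j] = (1/(n-1)) · Σ_k (x_{k,i} - mean_i) · (x_{k,j} - mean_j), with n-1 = 5.
  S[X_1,X_1] = ((2.1667)·(2.1667) + (-2.8333)·(-2.8333) + (0.1667)·(0.1667) + (-2.8333)·(-2.8333) + (0.1667)·(0.1667) + (3.1667)·(3.1667)) / 5 = 30.8333/5 = 6.1667
  S[X_1,X_2] = ((2.1667)·(2.8333) + (-2.8333)·(-3.1667) + (0.1667)·(0.8333) + (-2.8333)·(-0.1667) + (0.1667)·(-2.1667) + (3.1667)·(1.8333)) / 5 = 21.1667/5 = 4.2333
  S[X_1,X_3] = ((2.1667)·(0.3333) + (-2.8333)·(-3.6667) + (0.1667)·(2.3333) + (-2.8333)·(0.3333) + (0.1667)·(2.3333) + (3.1667)·(-1.6667)) / 5 = 5.6667/5 = 1.1333
  S[X_2,X_2] = ((2.8333)·(2.8333) + (-3.1667)·(-3.1667) + (0.8333)·(0.8333) + (-0.1667)·(-0.1667) + (-2.1667)·(-2.1667) + (1.8333)·(1.8333)) / 5 = 26.8333/5 = 5.3667
  S[X_2,X_3] = ((2.8333)·(0.3333) + (-3.1667)·(-3.6667) + (0.8333)·(2.3333) + (-0.1667)·(0.3333) + (-2.1667)·(2.3333) + (1.8333)·(-1.6667)) / 5 = 6.3333/5 = 1.2667
  S[X_3,X_3] = ((0.3333)·(0.3333) + (-3.6667)·(-3.6667) + (2.3333)·(2.3333) + (0.3333)·(0.3333) + (2.3333)·(2.3333) + (-1.6667)·(-1.6667)) / 5 = 27.3333/5 = 5.4667

S is symmetric (S[j,i] = S[i,j]). Assembling:

S = [[6.1667, 4.2333, 1.1333],
 [4.2333, 5.3667, 1.2667],
 [1.1333, 1.2667, 5.4667]]


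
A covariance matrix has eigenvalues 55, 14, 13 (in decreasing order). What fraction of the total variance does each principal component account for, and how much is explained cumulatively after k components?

Step 1 — total variance = trace(Sigma) = Σ λ_i = 55 + 14 + 13 = 82.

Step 2 — fraction explained by component i = λ_i / Σ λ:
  PC1: 55/82 = 0.6707
  PC2: 14/82 = 0.1707
  PC3: 13/82 = 0.1585

Step 3 — cumulative fraction after k components = (λ_1 + ... + λ_k) / Σ λ:
  k = 1: 55/82 = 0.6707
  k = 2: (55 + 14)/82 = 69/82 = 0.8415
  k = 3: (55 + 14 + 13)/82 = 82/82 = 1

Summary (fraction, with percent):

explained: PC1 0.6707 (67.07%), PC2 0.1707 (17.07%), PC3 0.1585 (15.85%);  cumulative: 0.6707, 0.8415, 1


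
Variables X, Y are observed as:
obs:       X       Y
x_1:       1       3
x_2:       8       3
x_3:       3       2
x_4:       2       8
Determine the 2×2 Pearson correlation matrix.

Step 1 — column means:
  mean(X) = (1 + 8 + 3 + 2) / 4 = 14/4 = 3.5
  mean(Y) = (3 + 3 + 2 + 8) / 4 = 16/4 = 4

Step 2 — sample variances and covariances s[i,j] = (1/(n-1)) · Σ_k (x_{k,i} - mean_i) · (x_{k,j} - mean_j), with n-1 = 3:
  s[X,X] = ((-2.5)·(-2.5) + (4.5)·(4.5) + (-0.5)·(-0.5) + (-1.5)·(-1.5)) / 3 = 29/3 = 9.6667
  s[X,Y] = ((-2.5)·(-1) + (4.5)·(-1) + (-0.5)·(-2) + (-1.5)·(4)) / 3 = -7/3 = -2.3333
  s[Y,Y] = ((-1)·(-1) + (-1)·(-1) + (-2)·(-2) + (4)·(4)) / 3 = 22/3 = 7.3333
  Sample standard deviations s_i = √(s[i,i]):
  s(X) = √(9.6667) = 3.1091
  s(Y) = √(7.3333) = 2.708

Step 3 — r_{ij} = s_{ij} / (s_i · s_j):
  r[X,X] = 1 (diagonal).
  r[X,Y] = -2.3333 / (3.1091 · 2.708) = -2.3333 / 8.4196 = -0.2771
  r[Y,Y] = 1 (diagonal).

R is symmetric with unit diagonal. Assembling:

R = [[1, -0.2771],
 [-0.2771, 1]]


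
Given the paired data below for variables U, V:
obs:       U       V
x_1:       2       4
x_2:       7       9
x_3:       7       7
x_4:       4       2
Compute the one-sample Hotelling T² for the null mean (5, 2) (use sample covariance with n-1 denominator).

Step 1 — sample mean vector:
  mean(U) = (2 + 7 + 7 + 4) / 4 = 20/4 = 5
  mean(V) = (4 + 9 + 7 + 2) / 4 = 22/4 = 5.5
  x̄ = (5, 5.5),  deviation x̄ - mu_0 = (5, 5.5) - (5, 2) = (0, 3.5).

Step 2 — sample covariance matrix, S[i,j] = (1/(n-1)) · Σ_k (x_{k,i} - mean_i) · (x_{k,j} - mean_j), divisor n-1 = 3:
  S[U,U] = ((-3)·(-3) + (2)·(2) + (2)·(2) + (-1)·(-1)) / 3 = 18/3 = 6
  S[U,V] = ((-3)·(-1.5) + (2)·(3.5) + (2)·(1.5) + (-1)·(-3.5)) / 3 = 18/3 = 6
  S[V,V] = ((-1.5)·(-1.5) + (3.5)·(3.5) + (1.5)·(1.5) + (-3.5)·(-3.5)) / 3 = 29/3 = 9.6667
  S = [[6, 6],
 [6, 9.6667]].

Step 3 — invert S. det(S) = 6·9.6667 - (6)² = 22.
  S^{-1} = (1/det) · [[d, -b], [-b, a]] = [[0.4394, -0.2727],
 [-0.2727, 0.2727]].

Step 4 — quadratic form (x̄ - mu_0)^T · S^{-1} · (x̄ - mu_0):
  S^{-1} · (x̄ - mu_0) = (-0.9545, 0.9545),
  (x̄ - mu_0)^T · [...] = (0)·(-0.9545) + (3.5)·(0.9545) = 3.3409.

Step 5 — scale by n: T² = 4 · 3.3409 = 13.3636.

T² ≈ 13.3636


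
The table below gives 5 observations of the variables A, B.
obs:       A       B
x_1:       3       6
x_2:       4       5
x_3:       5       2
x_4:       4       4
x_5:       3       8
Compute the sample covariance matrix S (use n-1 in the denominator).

Step 1 — column means:
  mean(A) = (3 + 4 + 5 + 4 + 3) / 5 = 19/5 = 3.8
  mean(B) = (6 + 5 + 2 + 4 + 8) / 5 = 25/5 = 5

Step 2 — sample covariance S[i,j] = (1/(n-1)) · Σ_k (x_{k,i} - mean_i) · (x_{k,j} - mean_j), with n-1 = 4.
  S[A,A] = ((-0.8)·(-0.8) + (0.2)·(0.2) + (1.2)·(1.2) + (0.2)·(0.2) + (-0.8)·(-0.8)) / 4 = 2.8/4 = 0.7
  S[A,B] = ((-0.8)·(1) + (0.2)·(0) + (1.2)·(-3) + (0.2)·(-1) + (-0.8)·(3)) / 4 = -7/4 = -1.75
  S[B,B] = ((1)·(1) + (0)·(0) + (-3)·(-3) + (-1)·(-1) + (3)·(3)) / 4 = 20/4 = 5

S is symmetric (S[j,i] = S[i,j]). Assembling:

S = [[0.7, -1.75],
 [-1.75, 5]]


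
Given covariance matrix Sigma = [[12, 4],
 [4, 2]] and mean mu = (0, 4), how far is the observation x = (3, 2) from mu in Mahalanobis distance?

Step 1 — centre the observation: (x - mu) = (3, -2).

Step 2 — invert Sigma. det(Sigma) = 12·2 - (4)² = 8.
  Sigma^{-1} = (1/det) · [[d, -b], [-b, a]] = [[0.25, -0.5],
 [-0.5, 1.5]].

Step 3 — form the quadratic (x - mu)^T · Sigma^{-1} · (x - mu):
  Sigma^{-1} · (x - mu) = (1.75, -4.5).
  (x - mu)^T · [Sigma^{-1} · (x - mu)] = (3)·(1.75) + (-2)·(-4.5) = 14.25.

Step 4 — take square root: d = √(14.25) ≈ 3.7749.

d(x, mu) = √(14.25) ≈ 3.7749


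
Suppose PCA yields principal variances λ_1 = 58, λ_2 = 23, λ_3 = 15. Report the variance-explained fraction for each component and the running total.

Step 1 — total variance = trace(Sigma) = Σ λ_i = 58 + 23 + 15 = 96.

Step 2 — fraction explained by component i = λ_i / Σ λ:
  PC1: 58/96 = 0.6042
  PC2: 23/96 = 0.2396
  PC3: 15/96 = 0.1562

Step 3 — cumulative fraction after k components = (λ_1 + ... + λ_k) / Σ λ:
  k = 1: 58/96 = 0.6042
  k = 2: (58 + 23)/96 = 81/96 = 0.8438
  k = 3: (58 + 23 + 15)/96 = 96/96 = 1

Summary (fraction, with percent):

explained: PC1 0.6042 (60.42%), PC2 0.2396 (23.96%), PC3 0.1562 (15.62%);  cumulative: 0.6042, 0.8438, 1


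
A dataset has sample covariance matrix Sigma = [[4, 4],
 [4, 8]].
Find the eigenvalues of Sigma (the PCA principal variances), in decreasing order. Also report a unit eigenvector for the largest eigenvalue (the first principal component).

Step 1 — characteristic polynomial of 2×2 Sigma:
  det(Sigma - λI) = λ² - trace · λ + det = 0.
  trace = 4 + 8 = 12, det = 4·8 - (4)² = 16.
Step 2 — discriminant:
  Δ = trace² - 4·det = 144 - 64 = 80.
Step 3 — eigenvalues:
  λ = (trace ± √Δ)/2 = (12 ± 8.9443)/2,
  λ_1 = 10.4721,  λ_2 = 1.5279.

Step 4 — unit eigenvector for λ_1: solve (Sigma - λ_1 I)v = 0. First row:
  (4 - 10.4721)·v_x + (4)·v_y = 0, i.e. (-6.4721)·v_x + (4)·v_y = 0,
  so v ∝ (b, λ_1 - a) = (4, 6.4721) = u.
  ||u|| = √((4)² + (6.4721)²) = √(57.8885) ≈ 7.6085,
  v_1 = u/||u|| ≈ (0.5257, 0.8507) (||v_1|| = 1).

λ_1 = 10.4721,  λ_2 = 1.5279;  v_1 ≈ (0.5257, 0.8507)


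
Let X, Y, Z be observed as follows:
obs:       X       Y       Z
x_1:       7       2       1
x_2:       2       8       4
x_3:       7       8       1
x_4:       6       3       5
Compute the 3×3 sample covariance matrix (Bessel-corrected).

Step 1 — column means:
  mean(X) = (7 + 2 + 7 + 6) / 4 = 22/4 = 5.5
  mean(Y) = (2 + 8 + 8 + 3) / 4 = 21/4 = 5.25
  mean(Z) = (1 + 4 + 1 + 5) / 4 = 11/4 = 2.75

Step 2 — sample covariance S[i,j] = (1/(n-1)) · Σ_k (x_{k,i} - mean_i) · (x_{k,j} - mean_j), with n-1 = 3.
  S[X,X] = ((1.5)·(1.5) + (-3.5)·(-3.5) + (1.5)·(1.5) + (0.5)·(0.5)) / 3 = 17/3 = 5.6667
  S[X,Y] = ((1.5)·(-3.25) + (-3.5)·(2.75) + (1.5)·(2.75) + (0.5)·(-2.25)) / 3 = -11.5/3 = -3.8333
  S[X,Z] = ((1.5)·(-1.75) + (-3.5)·(1.25) + (1.5)·(-1.75) + (0.5)·(2.25)) / 3 = -8.5/3 = -2.8333
  S[Y,Y] = ((-3.25)·(-3.25) + (2.75)·(2.75) + (2.75)·(2.75) + (-2.25)·(-2.25)) / 3 = 30.75/3 = 10.25
  S[Y,Z] = ((-3.25)·(-1.75) + (2.75)·(1.25) + (2.75)·(-1.75) + (-2.25)·(2.25)) / 3 = -0.75/3 = -0.25
  S[Z,Z] = ((-1.75)·(-1.75) + (1.25)·(1.25) + (-1.75)·(-1.75) + (2.25)·(2.25)) / 3 = 12.75/3 = 4.25

S is symmetric (S[j,i] = S[i,j]). Assembling:

S = [[5.6667, -3.8333, -2.8333],
 [-3.8333, 10.25, -0.25],
 [-2.8333, -0.25, 4.25]]


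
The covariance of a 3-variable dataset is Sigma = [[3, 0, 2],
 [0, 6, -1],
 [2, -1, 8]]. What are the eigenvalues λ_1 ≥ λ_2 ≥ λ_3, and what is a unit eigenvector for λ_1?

Step 1 — characteristic polynomial p(λ) = det(λI - Sigma) = λ³ - tr·λ² + c_1·λ - det, where tr = trace, c_1 = sum of the principal 2×2 minors, det = det(Sigma):
  tr = 3 + 6 + 8 = 17,
  c_1 = (3·6 - (0)²) + (3·8 - (2)²) + (6·8 - (-1)²) = 18 + 20 + 47 = 85,
  det = 3·(6·8 - (-1)²) - (0)·((0)·8 - (-1)·(2)) + (2)·((0)·(-1) - 6·(2)) = 3·(47) - (0)·(2) + (2)·(-12) = 117.
  So p(λ) = λ³ - 17λ² + 85λ - 117.
Step 2 — look for an integer root (rational root theorem: any rational root is an integer divisor of 117). Testing λ = 9:
  p(9) = 729 - 1377 + 765 - 117 = 0  ✓
  Dividing out (λ - 9): p(λ) = (λ - 9)(λ² - 8λ + 13).
Step 3 — remaining eigenvalues from the quadratic λ² - 8λ + 13 = 0:
  Δ = 8² - 4·13 = 64 - 52 = 12,  λ = (8 ± √12)/2 = (8 ± 3.4641)/2 ≈ 5.7321 or 2.2679.
  Sorted: λ_1 = 9,  λ_2 = 5.7321,  λ_3 = 2.2679  (check: sum = 17 = tr ✓).

Step 4 — unit eigenvector for λ_1 = 9: v spans the null space of (Sigma - λ_1 I), whose rows are
  r_1 = (-6, 0, 2),  r_2 = (0, -3, -1),  r_3 = (2, -1, -1).
  v is orthogonal to every row, so take v ∝ r_1 × r_2 = ((0)·(-1) - (2)·(-3), (2)·(0) - (-6)·(-1), (-6)·(-3) - (0)·(0)) = (6, -6, 18).
  Rescale (divide by 6): u = (1, -1, 3).
  ||u|| = √((1)² + (-1)² + (3)²) = √(11) ≈ 3.3166,  v_1 = u/||u|| ≈ (0.3015, -0.3015, 0.9045) (||v_1|| = 1).

λ_1 = 9,  λ_2 = 5.7321,  λ_3 = 2.2679;  v_1 ≈ (0.3015, -0.3015, 0.9045)


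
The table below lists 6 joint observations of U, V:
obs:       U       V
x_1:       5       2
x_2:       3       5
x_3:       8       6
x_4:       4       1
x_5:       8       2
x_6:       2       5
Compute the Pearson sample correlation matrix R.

Step 1 — column means:
  mean(U) = (5 + 3 + 8 + 4 + 8 + 2) / 6 = 30/6 = 5
  mean(V) = (2 + 5 + 6 + 1 + 2 + 5) / 6 = 21/6 = 3.5

Step 2 — sample variances and covariances s[i,j] = (1/(n-1)) · Σ_k (x_{k,i} - mean_i) · (x_{k,j} - mean_j), with n-1 = 5:
  s[U,U] = ((0)·(0) + (-2)·(-2) + (3)·(3) + (-1)·(-1) + (3)·(3) + (-3)·(-3)) / 5 = 32/5 = 6.4
  s[U,V] = ((0)·(-1.5) + (-2)·(1.5) + (3)·(2.5) + (-1)·(-2.5) + (3)·(-1.5) + (-3)·(1.5)) / 5 = -2/5 = -0.4
  s[V,V] = ((-1.5)·(-1.5) + (1.5)·(1.5) + (2.5)·(2.5) + (-2.5)·(-2.5) + (-1.5)·(-1.5) + (1.5)·(1.5)) / 5 = 21.5/5 = 4.3
  Sample standard deviations s_i = √(s[i,i]):
  s(U) = √(6.4) = 2.5298
  s(V) = √(4.3) = 2.0736

Step 3 — r_{ij} = s_{ij} / (s_i · s_j):
  r[U,U] = 1 (diagonal).
  r[U,V] = -0.4 / (2.5298 · 2.0736) = -0.4 / 5.246 = -0.0762
  r[V,V] = 1 (diagonal).

R is symmetric with unit diagonal. Assembling:

R = [[1, -0.0762],
 [-0.0762, 1]]


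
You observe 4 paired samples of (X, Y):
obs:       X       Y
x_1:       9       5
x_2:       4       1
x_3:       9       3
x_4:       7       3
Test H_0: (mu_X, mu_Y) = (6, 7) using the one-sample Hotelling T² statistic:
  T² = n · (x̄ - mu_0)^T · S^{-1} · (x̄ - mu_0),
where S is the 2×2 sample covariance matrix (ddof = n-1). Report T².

Step 1 — sample mean vector:
  mean(X) = (9 + 4 + 9 + 7) / 4 = 29/4 = 7.25
  mean(Y) = (5 + 1 + 3 + 3) / 4 = 12/4 = 3
  x̄ = (7.25, 3),  deviation x̄ - mu_0 = (7.25, 3) - (6, 7) = (1.25, -4).

Step 2 — sample covariance matrix, S[i,j] = (1/(n-1)) · Σ_k (x_{k,i} - mean_i) · (x_{k,j} - mean_j), divisor n-1 = 3:
  S[X,X] = ((1.75)·(1.75) + (-3.25)·(-3.25) + (1.75)·(1.75) + (-0.25)·(-0.25)) / 3 = 16.75/3 = 5.5833
  S[X,Y] = ((1.75)·(2) + (-3.25)·(-2) + (1.75)·(0) + (-0.25)·(0)) / 3 = 10/3 = 3.3333
  S[Y,Y] = ((2)·(2) + (-2)·(-2) + (0)·(0) + (0)·(0)) / 3 = 8/3 = 2.6667
  S = [[5.5833, 3.3333],
 [3.3333, 2.6667]].

Step 3 — invert S. det(S) = 5.5833·2.6667 - (3.3333)² = 3.7778.
  S^{-1} = (1/det) · [[d, -b], [-b, a]] = [[0.7059, -0.8824],
 [-0.8824, 1.4779]].

Step 4 — quadratic form (x̄ - mu_0)^T · S^{-1} · (x̄ - mu_0):
  S^{-1} · (x̄ - mu_0) = (4.4118, -7.0147),
  (x̄ - mu_0)^T · [...] = (1.25)·(4.4118) + (-4)·(-7.0147) = 33.5735.

Step 5 — scale by n: T² = 4 · 33.5735 = 134.2941.

T² ≈ 134.2941


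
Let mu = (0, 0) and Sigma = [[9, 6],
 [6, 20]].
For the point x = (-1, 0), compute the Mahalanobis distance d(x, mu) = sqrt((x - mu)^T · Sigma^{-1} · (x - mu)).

Step 1 — centre the observation: (x - mu) = (-1, 0).

Step 2 — invert Sigma. det(Sigma) = 9·20 - (6)² = 144.
  Sigma^{-1} = (1/det) · [[d, -b], [-b, a]] = [[0.1389, -0.0417],
 [-0.0417, 0.0625]].

Step 3 — form the quadratic (x - mu)^T · Sigma^{-1} · (x - mu):
  Sigma^{-1} · (x - mu) = (-0.1389, 0.0417).
  (x - mu)^T · [Sigma^{-1} · (x - mu)] = (-1)·(-0.1389) + (0)·(0.0417) = 0.1389.

Step 4 — take square root: d = √(0.1389) ≈ 0.3727.

d(x, mu) = √(0.1389) ≈ 0.3727


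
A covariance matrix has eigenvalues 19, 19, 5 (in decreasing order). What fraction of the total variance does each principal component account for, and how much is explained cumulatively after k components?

Step 1 — total variance = trace(Sigma) = Σ λ_i = 19 + 19 + 5 = 43.

Step 2 — fraction explained by component i = λ_i / Σ λ:
  PC1: 19/43 = 0.4419
  PC2: 19/43 = 0.4419
  PC3: 5/43 = 0.1163

Step 3 — cumulative fraction after k components = (λ_1 + ... + λ_k) / Σ λ:
  k = 1: 19/43 = 0.4419
  k = 2: (19 + 19)/43 = 38/43 = 0.8837
  k = 3: (19 + 19 + 5)/43 = 43/43 = 1

Summary (fraction, with percent):

explained: PC1 0.4419 (44.19%), PC2 0.4419 (44.19%), PC3 0.1163 (11.63%);  cumulative: 0.4419, 0.8837, 1


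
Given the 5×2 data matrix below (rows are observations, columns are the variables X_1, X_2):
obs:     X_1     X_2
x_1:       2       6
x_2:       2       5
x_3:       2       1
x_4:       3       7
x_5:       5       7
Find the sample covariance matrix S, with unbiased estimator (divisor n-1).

Step 1 — column means:
  mean(X_1) = (2 + 2 + 2 + 3 + 5) / 5 = 14/5 = 2.8
  mean(X_2) = (6 + 5 + 1 + 7 + 7) / 5 = 26/5 = 5.2

Step 2 — sample covariance S[i,j] = (1/(n-1)) · Σ_k (x_{k,i} - mean_i) · (x_{k,j} - mean_j), with n-1 = 4.
  S[X_1,X_1] = ((-0.8)·(-0.8) + (-0.8)·(-0.8) + (-0.8)·(-0.8) + (0.2)·(0.2) + (2.2)·(2.2)) / 4 = 6.8/4 = 1.7
  S[X_1,X_2] = ((-0.8)·(0.8) + (-0.8)·(-0.2) + (-0.8)·(-4.2) + (0.2)·(1.8) + (2.2)·(1.8)) / 4 = 7.2/4 = 1.8
  S[X_2,X_2] = ((0.8)·(0.8) + (-0.2)·(-0.2) + (-4.2)·(-4.2) + (1.8)·(1.8) + (1.8)·(1.8)) / 4 = 24.8/4 = 6.2

S is symmetric (S[j,i] = S[i,j]). Assembling:

S = [[1.7, 1.8],
 [1.8, 6.2]]


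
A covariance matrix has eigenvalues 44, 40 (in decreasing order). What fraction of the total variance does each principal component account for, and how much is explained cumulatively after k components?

Step 1 — total variance = trace(Sigma) = Σ λ_i = 44 + 40 = 84.

Step 2 — fraction explained by component i = λ_i / Σ λ:
  PC1: 44/84 = 0.5238
  PC2: 40/84 = 0.4762

Step 3 — cumulative fraction after k components = (λ_1 + ... + λ_k) / Σ λ:
  k = 1: 44/84 = 0.5238
  k = 2: (44 + 40)/84 = 84/84 = 1

Summary (fraction, with percent):

explained: PC1 0.5238 (52.38%), PC2 0.4762 (47.62%);  cumulative: 0.5238, 1


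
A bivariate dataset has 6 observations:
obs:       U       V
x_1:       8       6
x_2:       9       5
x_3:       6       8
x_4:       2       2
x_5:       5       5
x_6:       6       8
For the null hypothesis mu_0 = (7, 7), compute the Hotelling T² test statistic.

Step 1 — sample mean vector:
  mean(U) = (8 + 9 + 6 + 2 + 5 + 6) / 6 = 36/6 = 6
  mean(V) = (6 + 5 + 8 + 2 + 5 + 8) / 6 = 34/6 = 5.6667
  x̄ = (6, 5.6667),  deviation x̄ - mu_0 = (6, 5.6667) - (7, 7) = (-1, -1.3333).

Step 2 — sample covariance matrix, S[i,j] = (1/(n-1)) · Σ_k (x_{k,i} - mean_i) · (x_{k,j} - mean_j), divisor n-1 = 5:
  S[U,U] = ((2)·(2) + (3)·(3) + (0)·(0) + (-4)·(-4) + (-1)·(-1) + (0)·(0)) / 5 = 30/5 = 6
  S[U,V] = ((2)·(0.3333) + (3)·(-0.6667) + (0)·(2.3333) + (-4)·(-3.6667) + (-1)·(-0.6667) + (0)·(2.3333)) / 5 = 14/5 = 2.8
  S[V,V] = ((0.3333)·(0.3333) + (-0.6667)·(-0.6667) + (2.3333)·(2.3333) + (-3.6667)·(-3.6667) + (-0.6667)·(-0.6667) + (2.3333)·(2.3333)) / 5 = 25.3333/5 = 5.0667
  S = [[6, 2.8],
 [2.8, 5.0667]].

Step 3 — invert S. det(S) = 6·5.0667 - (2.8)² = 22.56.
  S^{-1} = (1/det) · [[d, -b], [-b, a]] = [[0.2246, -0.1241],
 [-0.1241, 0.266]].

Step 4 — quadratic form (x̄ - mu_0)^T · S^{-1} · (x̄ - mu_0):
  S^{-1} · (x̄ - mu_0) = (-0.0591, -0.2305),
  (x̄ - mu_0)^T · [...] = (-1)·(-0.0591) + (-1.3333)·(-0.2305) = 0.3664.

Step 5 — scale by n: T² = 6 · 0.3664 = 2.1986.

T² ≈ 2.1986


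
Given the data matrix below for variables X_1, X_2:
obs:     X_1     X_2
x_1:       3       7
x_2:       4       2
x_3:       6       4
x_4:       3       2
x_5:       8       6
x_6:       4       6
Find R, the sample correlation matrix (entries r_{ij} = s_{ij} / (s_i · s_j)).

Step 1 — column means:
  mean(X_1) = (3 + 4 + 6 + 3 + 8 + 4) / 6 = 28/6 = 4.6667
  mean(X_2) = (7 + 2 + 4 + 2 + 6 + 6) / 6 = 27/6 = 4.5

Step 2 — sample variances and covariances s[i,j] = (1/(n-1)) · Σ_k (x_{k,i} - mean_i) · (x_{k,j} - mean_j), with n-1 = 5:
  s[X_1,X_1] = ((-1.6667)·(-1.6667) + (-0.6667)·(-0.6667) + (1.3333)·(1.3333) + (-1.6667)·(-1.6667) + (3.3333)·(3.3333) + (-0.6667)·(-0.6667)) / 5 = 19.3333/5 = 3.8667
  s[X_1,X_2] = ((-1.6667)·(2.5) + (-0.6667)·(-2.5) + (1.3333)·(-0.5) + (-1.6667)·(-2.5) + (3.3333)·(1.5) + (-0.6667)·(1.5)) / 5 = 5/5 = 1
  s[X_2,X_2] = ((2.5)·(2.5) + (-2.5)·(-2.5) + (-0.5)·(-0.5) + (-2.5)·(-2.5) + (1.5)·(1.5) + (1.5)·(1.5)) / 5 = 23.5/5 = 4.7
  Sample standard deviations s_i = √(s[i,i]):
  s(X_1) = √(3.8667) = 1.9664
  s(X_2) = √(4.7) = 2.1679

Step 3 — r_{ij} = s_{ij} / (s_i · s_j):
  r[X_1,X_1] = 1 (diagonal).
  r[X_1,X_2] = 1 / (1.9664 · 2.1679) = 1 / 4.263 = 0.2346
  r[X_2,X_2] = 1 (diagonal).

R is symmetric with unit diagonal. Assembling:

R = [[1, 0.2346],
 [0.2346, 1]]


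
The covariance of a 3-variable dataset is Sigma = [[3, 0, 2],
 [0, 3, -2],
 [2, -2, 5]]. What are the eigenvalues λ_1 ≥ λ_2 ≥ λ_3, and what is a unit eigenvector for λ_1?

Step 1 — characteristic polynomial p(λ) = det(λI - Sigma) = λ³ - tr·λ² + c_1·λ - det, where tr = trace, c_1 = sum of the principal 2×2 minors, det = det(Sigma):
  tr = 3 + 3 + 5 = 11,
  c_1 = (3·3 - (0)²) + (3·5 - (2)²) + (3·5 - (-2)²) = 9 + 11 + 11 = 31,
  det = 3·(3·5 - (-2)²) - (0)·((0)·5 - (-2)·(2)) + (2)·((0)·(-2) - 3·(2)) = 3·(11) - (0)·(4) + (2)·(-6) = 21.
  So p(λ) = λ³ - 11λ² + 31λ - 21.
Step 2 — look for an integer root (rational root theorem: any rational root is an integer divisor of 21). Testing λ = 1:
  p(1) = 1 - 11 + 31 - 21 = 0  ✓
  Dividing out (λ - 1): p(λ) = (λ - 1)(λ² - 10λ + 21).
Step 3 — remaining eigenvalues from the quadratic λ² - 10λ + 21 = 0:
  Δ = 10² - 4·21 = 100 - 84 = 16,  λ = (10 ± √16)/2 = (10 ± 4)/2 = 7 or 3.
  Sorted: λ_1 = 7,  λ_2 = 3,  λ_3 = 1  (check: sum = 11 = tr ✓).

Step 4 — unit eigenvector for λ_1 = 7: v spans the null space of (Sigma - λ_1 I), whose rows are
  r_1 = (-4, 0, 2),  r_2 = (0, -4, -2),  r_3 = (2, -2, -2).
  v is orthogonal to every row, so take v ∝ r_1 × r_2 = ((0)·(-2) - (2)·(-4), (2)·(0) - (-4)·(-2), (-4)·(-4) - (0)·(0)) = (8, -8, 16).
  Rescale (divide by 8): u = (1, -1, 2).
  ||u|| = √((1)² + (-1)² + (2)²) = √(6) ≈ 2.4495,  v_1 = u/||u|| ≈ (0.4082, -0.4082, 0.8165) (||v_1|| = 1).

λ_1 = 7,  λ_2 = 3,  λ_3 = 1;  v_1 ≈ (0.4082, -0.4082, 0.8165)


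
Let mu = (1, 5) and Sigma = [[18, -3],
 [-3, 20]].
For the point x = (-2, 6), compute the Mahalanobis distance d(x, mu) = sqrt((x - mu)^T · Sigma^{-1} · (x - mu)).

Step 1 — centre the observation: (x - mu) = (-3, 1).

Step 2 — invert Sigma. det(Sigma) = 18·20 - (-3)² = 351.
  Sigma^{-1} = (1/det) · [[d, -b], [-b, a]] = [[0.057, 0.0085],
 [0.0085, 0.0513]].

Step 3 — form the quadratic (x - mu)^T · Sigma^{-1} · (x - mu):
  Sigma^{-1} · (x - mu) = (-0.1624, 0.0256).
  (x - mu)^T · [Sigma^{-1} · (x - mu)] = (-3)·(-0.1624) + (1)·(0.0256) = 0.5128.

Step 4 — take square root: d = √(0.5128) ≈ 0.7161.

d(x, mu) = √(0.5128) ≈ 0.7161


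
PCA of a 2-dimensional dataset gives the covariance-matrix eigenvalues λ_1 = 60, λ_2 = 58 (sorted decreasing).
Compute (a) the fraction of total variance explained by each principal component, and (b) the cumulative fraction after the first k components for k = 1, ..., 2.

Step 1 — total variance = trace(Sigma) = Σ λ_i = 60 + 58 = 118.

Step 2 — fraction explained by component i = λ_i / Σ λ:
  PC1: 60/118 = 0.5085
  PC2: 58/118 = 0.4915

Step 3 — cumulative fraction after k components = (λ_1 + ... + λ_k) / Σ λ:
  k = 1: 60/118 = 0.5085
  k = 2: (60 + 58)/118 = 118/118 = 1

Summary (fraction, with percent):

explained: PC1 0.5085 (50.85%), PC2 0.4915 (49.15%);  cumulative: 0.5085, 1


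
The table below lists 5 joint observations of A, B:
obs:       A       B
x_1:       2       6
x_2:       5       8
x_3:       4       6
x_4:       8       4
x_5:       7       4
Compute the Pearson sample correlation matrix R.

Step 1 — column means:
  mean(A) = (2 + 5 + 4 + 8 + 7) / 5 = 26/5 = 5.2
  mean(B) = (6 + 8 + 6 + 4 + 4) / 5 = 28/5 = 5.6

Step 2 — sample variances and covariances s[i,j] = (1/(n-1)) · Σ_k (x_{k,i} - mean_i) · (x_{k,j} - mean_j), with n-1 = 4:
  s[A,A] = ((-3.2)·(-3.2) + (-0.2)·(-0.2) + (-1.2)·(-1.2) + (2.8)·(2.8) + (1.8)·(1.8)) / 4 = 22.8/4 = 5.7
  s[A,B] = ((-3.2)·(0.4) + (-0.2)·(2.4) + (-1.2)·(0.4) + (2.8)·(-1.6) + (1.8)·(-1.6)) / 4 = -9.6/4 = -2.4
  s[B,B] = ((0.4)·(0.4) + (2.4)·(2.4) + (0.4)·(0.4) + (-1.6)·(-1.6) + (-1.6)·(-1.6)) / 4 = 11.2/4 = 2.8
  Sample standard deviations s_i = √(s[i,i]):
  s(A) = √(5.7) = 2.3875
  s(B) = √(2.8) = 1.6733

Step 3 — r_{ij} = s_{ij} / (s_i · s_j):
  r[A,A] = 1 (diagonal).
  r[A,B] = -2.4 / (2.3875 · 1.6733) = -2.4 / 3.995 = -0.6008
  r[B,B] = 1 (diagonal).

R is symmetric with unit diagonal. Assembling:

R = [[1, -0.6008],
 [-0.6008, 1]]


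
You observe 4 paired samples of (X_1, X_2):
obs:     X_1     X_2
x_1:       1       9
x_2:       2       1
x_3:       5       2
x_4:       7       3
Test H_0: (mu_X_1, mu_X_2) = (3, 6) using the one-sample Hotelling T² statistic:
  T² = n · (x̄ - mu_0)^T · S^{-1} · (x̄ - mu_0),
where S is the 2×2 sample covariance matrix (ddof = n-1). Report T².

Step 1 — sample mean vector:
  mean(X_1) = (1 + 2 + 5 + 7) / 4 = 15/4 = 3.75
  mean(X_2) = (9 + 1 + 2 + 3) / 4 = 15/4 = 3.75
  x̄ = (3.75, 3.75),  deviation x̄ - mu_0 = (3.75, 3.75) - (3, 6) = (0.75, -2.25).

Step 2 — sample covariance matrix, S[i,j] = (1/(n-1)) · Σ_k (x_{k,i} - mean_i) · (x_{k,j} - mean_j), divisor n-1 = 3:
  S[X_1,X_1] = ((-2.75)·(-2.75) + (-1.75)·(-1.75) + (1.25)·(1.25) + (3.25)·(3.25)) / 3 = 22.75/3 = 7.5833
  S[X_1,X_2] = ((-2.75)·(5.25) + (-1.75)·(-2.75) + (1.25)·(-1.75) + (3.25)·(-0.75)) / 3 = -14.25/3 = -4.75
  S[X_2,X_2] = ((5.25)·(5.25) + (-2.75)·(-2.75) + (-1.75)·(-1.75) + (-0.75)·(-0.75)) / 3 = 38.75/3 = 12.9167
  S = [[7.5833, -4.75],
 [-4.75, 12.9167]].

Step 3 — invert S. det(S) = 7.5833·12.9167 - (-4.75)² = 75.3889.
  S^{-1} = (1/det) · [[d, -b], [-b, a]] = [[0.1713, 0.063],
 [0.063, 0.1006]].

Step 4 — quadratic form (x̄ - mu_0)^T · S^{-1} · (x̄ - mu_0):
  S^{-1} · (x̄ - mu_0) = (-0.0133, -0.1791),
  (x̄ - mu_0)^T · [...] = (0.75)·(-0.0133) + (-2.25)·(-0.1791) = 0.393.

Step 5 — scale by n: T² = 4 · 0.393 = 1.5718.

T² ≈ 1.5718


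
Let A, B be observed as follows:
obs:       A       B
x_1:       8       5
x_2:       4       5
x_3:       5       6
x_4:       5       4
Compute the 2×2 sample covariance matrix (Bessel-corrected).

Step 1 — column means:
  mean(A) = (8 + 4 + 5 + 5) / 4 = 22/4 = 5.5
  mean(B) = (5 + 5 + 6 + 4) / 4 = 20/4 = 5

Step 2 — sample covariance S[i,j] = (1/(n-1)) · Σ_k (x_{k,i} - mean_i) · (x_{k,j} - mean_j), with n-1 = 3.
  S[A,A] = ((2.5)·(2.5) + (-1.5)·(-1.5) + (-0.5)·(-0.5) + (-0.5)·(-0.5)) / 3 = 9/3 = 3
  S[A,B] = ((2.5)·(0) + (-1.5)·(0) + (-0.5)·(1) + (-0.5)·(-1)) / 3 = 0/3 = 0
  S[B,B] = ((0)·(0) + (0)·(0) + (1)·(1) + (-1)·(-1)) / 3 = 2/3 = 0.6667

S is symmetric (S[j,i] = S[i,j]). Assembling:

S = [[3, 0],
 [0, 0.6667]]


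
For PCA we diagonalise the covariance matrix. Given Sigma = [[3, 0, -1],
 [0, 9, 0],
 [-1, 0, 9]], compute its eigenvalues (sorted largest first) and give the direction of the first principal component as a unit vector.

Step 1 — characteristic polynomial p(λ) = det(λI - Sigma) = λ³ - tr·λ² + c_1·λ - det, where tr = trace, c_1 = sum of the principal 2×2 minors, det = det(Sigma):
  tr = 3 + 9 + 9 = 21,
  c_1 = (3·9 - (0)²) + (3·9 - (-1)²) + (9·9 - (0)²) = 27 + 26 + 81 = 134,
  det = 3·(9·9 - (0)²) - (0)·((0)·9 - (0)·(-1)) + (-1)·((0)·(0) - 9·(-1)) = 3·(81) - (0)·(0) + (-1)·(9) = 234.
  So p(λ) = λ³ - 21λ² + 134λ - 234.
Step 2 — look for an integer root (rational root theorem: any rational root is an integer divisor of 234). Testing λ = 9:
  p(9) = 729 - 1701 + 1206 - 234 = 0  ✓
  Dividing out (λ - 9): p(λ) = (λ - 9)(λ² - 12λ + 26).
Step 3 — remaining eigenvalues from the quadratic λ² - 12λ + 26 = 0:
  Δ = 12² - 4·26 = 144 - 104 = 40,  λ = (12 ± √40)/2 = (12 ± 6.3246)/2 ≈ 9.1623 or 2.8377.
  Sorted: λ_1 = 9.1623,  λ_2 = 9,  λ_3 = 2.8377  (check: sum = 21 = tr ✓).

Step 4 — unit eigenvector for λ_1 ≈ 9.1623: v spans the null space of (Sigma - λ_1 I), whose rows are
  r_1 = (-6.1623, 0, -1),  r_2 = (0, -0.1623, 0),  r_3 = (-1, 0, -0.1623).
  v is orthogonal to every row, so take v ∝ r_1 × r_2 = ((0)·(0) - (-1)·(-0.1623), (-1)·(0) - (-6.1623)·(0), (-6.1623)·(-0.1623) - (0)·(0)) ≈ (-0.1623, 0, 1).
  Rescale (multiply by -1 so the first nonzero entry is positive): u = (0.1623, 0, -1).
  ||u|| = √((0.1623)² + (0)² + (-1)²) = √(1.0263) ≈ 1.0131,  v_1 = u/||u|| ≈ (0.1602, 0, -0.9871) (||v_1|| = 1).

λ_1 = 9.1623,  λ_2 = 9,  λ_3 = 2.8377;  v_1 ≈ (0.1602, 0, -0.9871)


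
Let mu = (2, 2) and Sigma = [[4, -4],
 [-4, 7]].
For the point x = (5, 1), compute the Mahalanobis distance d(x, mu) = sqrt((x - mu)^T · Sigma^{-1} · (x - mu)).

Step 1 — centre the observation: (x - mu) = (3, -1).

Step 2 — invert Sigma. det(Sigma) = 4·7 - (-4)² = 12.
  Sigma^{-1} = (1/det) · [[d, -b], [-b, a]] = [[0.5833, 0.3333],
 [0.3333, 0.3333]].

Step 3 — form the quadratic (x - mu)^T · Sigma^{-1} · (x - mu):
  Sigma^{-1} · (x - mu) = (1.4167, 0.6667).
  (x - mu)^T · [Sigma^{-1} · (x - mu)] = (3)·(1.4167) + (-1)·(0.6667) = 3.5833.

Step 4 — take square root: d = √(3.5833) ≈ 1.893.

d(x, mu) = √(3.5833) ≈ 1.893


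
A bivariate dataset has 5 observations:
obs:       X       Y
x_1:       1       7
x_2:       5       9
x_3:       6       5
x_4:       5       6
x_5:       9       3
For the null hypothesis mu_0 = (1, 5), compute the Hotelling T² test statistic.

Step 1 — sample mean vector:
  mean(X) = (1 + 5 + 6 + 5 + 9) / 5 = 26/5 = 5.2
  mean(Y) = (7 + 9 + 5 + 6 + 3) / 5 = 30/5 = 6
  x̄ = (5.2, 6),  deviation x̄ - mu_0 = (5.2, 6) - (1, 5) = (4.2, 1).

Step 2 — sample covariance matrix, S[i,j] = (1/(n-1)) · Σ_k (x_{k,i} - mean_i) · (x_{k,j} - mean_j), divisor n-1 = 4:
  S[X,X] = ((-4.2)·(-4.2) + (-0.2)·(-0.2) + (0.8)·(0.8) + (-0.2)·(-0.2) + (3.8)·(3.8)) / 4 = 32.8/4 = 8.2
  S[X,Y] = ((-4.2)·(1) + (-0.2)·(3) + (0.8)·(-1) + (-0.2)·(0) + (3.8)·(-3)) / 4 = -17/4 = -4.25
  S[Y,Y] = ((1)·(1) + (3)·(3) + (-1)·(-1) + (0)·(0) + (-3)·(-3)) / 4 = 20/4 = 5
  S = [[8.2, -4.25],
 [-4.25, 5]].

Step 3 — invert S. det(S) = 8.2·5 - (-4.25)² = 22.9375.
  S^{-1} = (1/det) · [[d, -b], [-b, a]] = [[0.218, 0.1853],
 [0.1853, 0.3575]].

Step 4 — quadratic form (x̄ - mu_0)^T · S^{-1} · (x̄ - mu_0):
  S^{-1} · (x̄ - mu_0) = (1.1008, 1.1357),
  (x̄ - mu_0)^T · [...] = (4.2)·(1.1008) + (1)·(1.1357) = 5.7591.

Step 5 — scale by n: T² = 5 · 5.7591 = 28.7956.

T² ≈ 28.7956
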